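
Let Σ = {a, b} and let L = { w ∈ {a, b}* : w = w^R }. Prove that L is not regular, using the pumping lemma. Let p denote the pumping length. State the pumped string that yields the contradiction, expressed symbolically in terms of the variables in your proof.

Toward a contradiction, assume L is regular with pumping length p.
Take w = a^p b a^p, a palindrome of length 2p+1 ≥ p.
The pumping lemma gives a decomposition w = xyz where |xy| ≤ p and |y| ≥ 1.
Because |xy| ≤ p and w begins with p copies of a, we have y = a^k with 1 ≤ k ≤ p.
Pump with i = 2: xy^2z = a^{p+k} b a^p. Its reverse is a^p b a^{p+k}, which differs from xy^2z since k ≥ 1. So xy^2z is not a palindrome and xy^2z ∉ L.
This is a contradiction; hence L is not regular.

a^{p+k} b a^p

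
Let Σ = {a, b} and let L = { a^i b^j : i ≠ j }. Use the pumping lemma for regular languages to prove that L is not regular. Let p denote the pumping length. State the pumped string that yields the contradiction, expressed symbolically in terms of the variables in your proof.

a^{p+p!} b^{p+p!}

Assume L is regular. Let p be the pumping length given by the pumping lemma.
Choose w = a^p b^{p+p!}. Since p ≠ p+p!, w ∈ L; and |w| ≥ p.
Write w = xyz as guaranteed by the lemma, with |xy| ≤ p and |y| ≥ 1.
Since the first p symbols of w are all a's and |xy| ≤ p, y lies entirely in the leading a-block: y = a^k for some k with 1 ≤ k ≤ p.
Since 1 ≤ k ≤ p, k divides p!; set t = 1 + p!/k. Then xy^t z has p + (p!/k)·k = p + p! copies of a. Now the a-count equals the b-count, so i ≠ j fails. So xy^t z = a^{p+p!} b^{p+p!} ∉ L.
Contradiction. Therefore L is not regular.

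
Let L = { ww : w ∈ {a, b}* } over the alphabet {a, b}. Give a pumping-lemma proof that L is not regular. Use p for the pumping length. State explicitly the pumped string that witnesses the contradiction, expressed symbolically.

Assume L is regular. Let p be the pumping length given by the pumping lemma.
Take w = a^p b^p a^p b^p = uu where u = a^pb^p; then w ∈ L and |w| = 4p ≥ p.
Write w = xyz as guaranteed by the lemma, with |xy| ≤ p and |y| ≥ 1.
The first p characters of w are a's, so xy (and hence y) consists only of a's. Write y = a^k, 1 ≤ k ≤ p.
Pump with i = 2: xy^2z = a^{p+k} b^p a^p b^p, of length 4p+k. Suppose this equals vv. The string starts with a and ends with b, so v does too; thus the boundary between the two copies of v is a b→a transition. There is exactly one such transition, at position 2p+k, so |v| = 2p+k and |vv| = 4p+2k ≠ 4p+k since k ≥ 1. So xy^2z ∉ L.
This contradicts the pumping lemma, so L is not regular.

a^{p+k} b^p a^p b^p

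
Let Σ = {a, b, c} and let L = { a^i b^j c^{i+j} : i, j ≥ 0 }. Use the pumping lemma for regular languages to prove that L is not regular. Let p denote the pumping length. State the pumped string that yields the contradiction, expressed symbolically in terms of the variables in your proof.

Assume L is regular; let p be its pumping constant.
Take w = a^p b^p c^{2p} ∈ L (with i=j=p, i+j=2p), |w| = 4p ≥ p.
By the pumping lemma, w = xyz with |xy| ≤ p and y is nonempty.
Because |xy| ≤ p and w begins with p copies of a, we have y = a^k with 1 ≤ k ≤ p.
Consider xy^2z = a^{p+k} b^p c^{2p}. Now the a- and b-counts sum to 2p+k, but the c-count is 2p ≠ 2p+k. So xy^2z ∉ L.
This contradicts the pumping lemma, so L is not regular.

a^{p+k} b^p c^{2p}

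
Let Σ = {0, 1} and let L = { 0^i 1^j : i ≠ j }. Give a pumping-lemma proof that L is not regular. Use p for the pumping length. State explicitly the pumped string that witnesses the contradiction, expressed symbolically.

0^{p+p!} 1^{p+p!}

Suppose for contradiction that L is regular, and let p be the pumping length.
Choose w = 0^p 1^{p+p!}. Since p ≠ p+p!, w ∈ L; and |w| ≥ p.
The pumping lemma gives a decomposition w = xyz where |xy| ≤ p and |y| ≥ 1.
Because |xy| ≤ p and w begins with p copies of 0, we have y = 0^k with 1 ≤ k ≤ p.
Since 1 ≤ k ≤ p, k divides p!; set t = 1 + p!/k. Then xy^t z has p + (p!/k)·k = p + p! copies of 0. Now the 0-count equals the 1-count, so i ≠ j fails. So xy^t z = 0^{p+p!} 1^{p+p!} ∉ L.
This contradicts the pumping lemma, so L is not regular.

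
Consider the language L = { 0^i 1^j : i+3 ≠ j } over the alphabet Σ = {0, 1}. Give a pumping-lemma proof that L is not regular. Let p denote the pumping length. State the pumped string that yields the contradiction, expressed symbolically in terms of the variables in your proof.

0^{p+p!} 1^{p+p!+3}

Assume L is regular. Let p be the pumping length given by the pumping lemma.
Choose w = 0^p 1^{p+p!+3}. Since p ≠ (p+p!+3)-3 = p+p!, w ∈ L; and |w| ≥ p.
By the pumping lemma, w = xyz with |xy| ≤ p and |y| ≥ 1.
Because |xy| ≤ p and w begins with p copies of 0, we have y = 0^k with 1 ≤ k ≤ p.
Since 1 ≤ k ≤ p, k divides p!; set t = 1 + p!/k. Then xy^t z has p + (p!/k)·k = p + p! copies of 0. Now the 0-count is p+p! and (1-count)-3 = (p+p!+3)-3 = p+p!, so i+3 ≠ j fails. So xy^t z = 0^{p+p!} 1^{p+p!+3} ∉ L.
This is a contradiction; hence L is not regular.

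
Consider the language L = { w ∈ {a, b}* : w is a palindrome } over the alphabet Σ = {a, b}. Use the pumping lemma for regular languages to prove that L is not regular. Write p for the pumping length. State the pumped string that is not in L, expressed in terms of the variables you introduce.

a^{p+k} b a^p

Toward a contradiction, assume L is regular with pumping length p.
Take w = a^p b a^p, a palindrome of length 2p+1 ≥ p.
By the pumping lemma, w = xyz with |xy| ≤ p and |y| > 0.
The first p characters of w are a's, so xy (and hence y) consists only of a's. Write y = a^k, 1 ≤ k ≤ p.
Pump with i = 2: xy^2z = a^{p+k} b a^p. Its reverse is a^p b a^{p+k}, which differs from xy^2z since k ≥ 1. So xy^2z is not a palindrome and xy^2z ∉ L.
This contradicts the pumping lemma, so L is not regular.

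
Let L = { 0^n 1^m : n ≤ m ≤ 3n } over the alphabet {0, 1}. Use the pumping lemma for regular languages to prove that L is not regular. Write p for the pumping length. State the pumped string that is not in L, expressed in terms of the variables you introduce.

Assume L is regular; let p be its pumping constant.
Take w = 0^p 1^p ∈ L (since p ≤ p ≤ 3p), with |w| = 2p ≥ p.
By the pumping lemma, w = xyz with |xy| ≤ p and y is nonempty.
Since the first p symbols of w are all 0's and |xy| ≤ p, y lies entirely in the leading 0-block: y = 0^k for some k with 1 ≤ k ≤ p.
Pump with i = 2: xy^2z = 0^{p+k} 1^p. Now n = p+k > p = m, so the condition n ≤ m fails. Thus xy^2z ∉ L.
This contradicts the pumping lemma, so L is not regular.

0^{p+k} 1^p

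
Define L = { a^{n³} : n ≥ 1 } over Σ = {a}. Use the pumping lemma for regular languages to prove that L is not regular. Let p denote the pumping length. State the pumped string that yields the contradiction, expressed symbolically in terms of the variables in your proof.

a^{p³+k}

Assume L is regular; let p be its pumping constant.
Take w = a^{p³} ∈ L with |w| = p³ ≥ p.
The pumping lemma gives a decomposition w = xyz where |xy| ≤ p and |y| > 0.
Then y = a^k for some k with 1 ≤ k ≤ p.
Pump with i = 2: xy^2z = a^{p³+k}. Since 1 ≤ k ≤ p, p³ < p³+k ≤ p³+p < p³+3p²+3p+1 = (p+1)³, so p³+k is not a perfect cube. So xy^2z ∉ L.
This contradicts the pumping lemma, so L is not regular.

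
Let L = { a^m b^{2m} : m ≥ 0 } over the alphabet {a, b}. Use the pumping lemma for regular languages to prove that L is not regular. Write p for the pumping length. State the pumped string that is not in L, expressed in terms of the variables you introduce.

a^{p+k} b^{2p}

Toward a contradiction, assume L is regular with pumping length p.
Take w = a^p b^{2p}. Then w ∈ L and |w| = 3p ≥ p.
The pumping lemma gives a decomposition w = xyz where |xy| ≤ p and |y| > 0.
The first p characters of w are a's, so xy (and hence y) consists only of a's. Write y = a^k, 1 ≤ k ≤ p.
Pump with i = 2: xy^2z = a^{p+k} b^{2p}. For this to lie in L we would need 2p = 2(p+k), which forces k = 0. But k ≥ 1, so xy^2z ∉ L.
This contradicts the pumping lemma, so L is not regular.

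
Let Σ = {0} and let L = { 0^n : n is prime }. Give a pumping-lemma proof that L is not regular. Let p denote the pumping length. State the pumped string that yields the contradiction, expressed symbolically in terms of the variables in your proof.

Toward a contradiction, assume L is regular with pumping length p.
Let q be a prime with q ≥ p+2 (infinitely many primes exist), and take w = 0^q ∈ L with |w| = q ≥ p.
The pumping lemma gives a decomposition w = xyz where |xy| ≤ p and y is nonempty.
Then y = 0^k for some k with 1 ≤ k ≤ p.
Since 1 ≤ k ≤ p, |xz| = q-k. Pump with i = q+1: |xy^{q+1}z| = (q-k)+(q+1)k = q+qk = q(1+k), which is composite (both factors ≥ 2). So xy^{q+1}z = 0^{q(1+k)} ∉ L.
This is a contradiction; hence L is not regular.

0^{q(1+k)}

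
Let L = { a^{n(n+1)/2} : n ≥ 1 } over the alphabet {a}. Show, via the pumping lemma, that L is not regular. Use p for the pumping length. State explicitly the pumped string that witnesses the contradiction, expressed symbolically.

Assume L is regular; let p be its pumping constant.
Take w = a^{p(p+1)/2} ∈ L with |w| = p(p+1)/2 ≥ p.
Write w = xyz as guaranteed by the lemma, with |xy| ≤ p and y is nonempty.
Then y = a^k for some k with 1 ≤ k ≤ p.
Pump with i = 2: xy^2z = a^{p(p+1)/2+k}. Since 1 ≤ k ≤ p, p(p+1)/2 < p(p+1)/2+k ≤ p(p+1)/2+p < (p+1)(p+2)/2, so p(p+1)/2+k is strictly between consecutive triangular numbers. So xy^2z ∉ L.
This is a contradiction; hence L is not regular.

a^{p(p+1)/2+k}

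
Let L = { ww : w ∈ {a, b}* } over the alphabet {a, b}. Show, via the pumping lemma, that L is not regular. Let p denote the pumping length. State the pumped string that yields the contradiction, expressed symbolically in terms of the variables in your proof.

Assume L is regular; let p be its pumping constant.
Take w = a^p b^p a^p b^p = uu where u = a^pb^p; then w ∈ L and |w| = 4p ≥ p.
The pumping lemma gives a decomposition w = xyz where |xy| ≤ p and y is nonempty.
Because |xy| ≤ p and w begins with p copies of a, we have y = a^k with 1 ≤ k ≤ p.
Pump with i = 2: xy^2z = a^{p+k} b^p a^p b^p, of length 4p+k. Suppose this equals vv. The string starts with a and ends with b, so v does too; thus the boundary between the two copies of v is a b→a transition. There is exactly one such transition, at position 2p+k, so |v| = 2p+k and |vv| = 4p+2k ≠ 4p+k since k ≥ 1. So xy^2z ∉ L.
Contradiction. Therefore L is not regular.

a^{p+k} b^p a^p b^p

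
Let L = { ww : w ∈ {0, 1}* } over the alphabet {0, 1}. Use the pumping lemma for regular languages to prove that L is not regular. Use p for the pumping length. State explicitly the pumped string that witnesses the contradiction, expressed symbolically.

0^{p+k} 1^p 0^p 1^p

Toward a contradiction, assume L is regular with pumping length p.
Take w = 0^p 1^p 0^p 1^p = uu where u = 0^p1^p; then w ∈ L and |w| = 4p ≥ p.
By the pumping lemma, w = xyz with |xy| ≤ p and |y| > 0.
The first p characters of w are 0's, so xy (and hence y) consists only of 0's. Write y = 0^k, 1 ≤ k ≤ p.
Pump with i = 2: xy^2z = 0^{p+k} 1^p 0^p 1^p, of length 4p+k. Suppose this equals vv. The string starts with 0 and ends with 1, so v does too; thus the boundary between the two copies of v is a 1→0 transition. There is exactly one such transition, at position 2p+k, so |v| = 2p+k and |vv| = 4p+2k ≠ 4p+k since k ≥ 1. So xy^2z ∉ L.
This contradicts the pumping lemma, so L is not regular.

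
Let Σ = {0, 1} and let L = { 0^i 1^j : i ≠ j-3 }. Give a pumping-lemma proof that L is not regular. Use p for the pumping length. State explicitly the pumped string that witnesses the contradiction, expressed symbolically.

0^{p+p!} 1^{p+p!+3}

Assume L is regular. Let p be the pumping length given by the pumping lemma.
Choose w = 0^p 1^{p+p!+3}. Since p ≠ (p+p!+3)-3 = p+p!, w ∈ L; and |w| ≥ p.
By the pumping lemma, w = xyz with |xy| ≤ p and |y| > 0.
The first p characters of w are 0's, so xy (and hence y) consists only of 0's. Write y = 0^k, 1 ≤ k ≤ p.
Since 1 ≤ k ≤ p, k divides p!; set t = 1 + p!/k. Then xy^t z has p + (p!/k)·k = p + p! copies of 0. Now the 0-count is p+p! and (1-count)-3 = (p+p!+3)-3 = p+p!, so i ≠ j-3 fails. So xy^t z = 0^{p+p!} 1^{p+p!+3} ∉ L.
Contradiction. Therefore L is not regular.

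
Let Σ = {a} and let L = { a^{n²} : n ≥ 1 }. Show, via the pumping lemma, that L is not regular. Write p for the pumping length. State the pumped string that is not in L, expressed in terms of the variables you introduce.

a^{p²+k}

Suppose for contradiction that L is regular, and let p be the pumping length.
Take w = a^{p²} ∈ L with |w| = p² ≥ p.
The pumping lemma gives a decomposition w = xyz where |xy| ≤ p and |y| > 0.
Then y = a^k for some k with 1 ≤ k ≤ p.
Pump with i = 2: xy^2z = a^{p²+k}. Since 1 ≤ k ≤ p, p² < p²+k ≤ p²+p < (p+1)², so p²+k lies strictly between consecutive squares and is not a perfect square. So xy^2z ∉ L.
Contradiction. Therefore L is not regular.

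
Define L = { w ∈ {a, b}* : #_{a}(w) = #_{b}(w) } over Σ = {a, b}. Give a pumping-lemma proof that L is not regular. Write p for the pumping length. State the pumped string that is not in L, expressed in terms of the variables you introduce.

Suppose for contradiction that L is regular, and let p be the pumping length.
Choose w = a^p b^p ∈ L with |w| = 2p ≥ p.
By the pumping lemma, w = xyz with |xy| ≤ p and y is nonempty.
The first p characters of w are a's, so xy (and hence y) consists only of a's. Write y = a^k, 1 ≤ k ≤ p.
Pump with i = 2: xy^2z = a^{p+k} b^p has p+k occurrences of a but only p of b. Since k ≥ 1 the counts differ, so xy^2z ∉ L.
Contradiction. Therefore L is not regular.

a^{p+k} b^p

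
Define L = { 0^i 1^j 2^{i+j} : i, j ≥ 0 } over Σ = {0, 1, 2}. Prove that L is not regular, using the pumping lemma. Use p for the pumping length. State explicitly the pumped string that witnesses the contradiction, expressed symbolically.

Assume L is regular. Let p be the pumping length given by the pumping lemma.
Take w = 0^p 1^p 2^{2p} ∈ L (with i=j=p, i+j=2p), |w| = 4p ≥ p.
Write w = xyz as guaranteed by the lemma, with |xy| ≤ p and y is nonempty.
The first p characters of w are 0's, so xy (and hence y) consists only of 0's. Write y = 0^k, 1 ≤ k ≤ p.
Consider xy^2z = 0^{p+k} 1^p 2^{2p}. Now the 0- and 1-counts sum to 2p+k, but the 2-count is 2p ≠ 2p+k. So xy^2z ∉ L.
Contradiction. Therefore L is not regular.

0^{p+k} 1^p 2^{2p}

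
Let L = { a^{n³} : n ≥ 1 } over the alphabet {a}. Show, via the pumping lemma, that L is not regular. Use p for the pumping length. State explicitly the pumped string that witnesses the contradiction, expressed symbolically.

a^{p³+k}

Suppose for contradiction that L is regular, and let p be the pumping length.
Take w = a^{p³} ∈ L with |w| = p³ ≥ p.
The pumping lemma gives a decomposition w = xyz where |xy| ≤ p and |y| ≥ 1.
Then y = a^k for some k with 1 ≤ k ≤ p.
Pump with i = 2: xy^2z = a^{p³+k}. Since 1 ≤ k ≤ p, p³ < p³+k ≤ p³+p < p³+3p²+3p+1 = (p+1)³, so p³+k is not a perfect cube. So xy^2z ∉ L.
Contradiction. Therefore L is not regular.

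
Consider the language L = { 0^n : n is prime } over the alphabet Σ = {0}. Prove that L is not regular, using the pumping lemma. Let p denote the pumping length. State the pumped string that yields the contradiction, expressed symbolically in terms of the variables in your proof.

0^{q(1+k)}

Assume L is regular. Let p be the pumping length given by the pumping lemma.
Let q be a prime with q ≥ p+2 (infinitely many primes exist), and take w = 0^q ∈ L with |w| = q ≥ p.
The pumping lemma gives a decomposition w = xyz where |xy| ≤ p and |y| ≥ 1.
Then y = 0^k for some k with 1 ≤ k ≤ p.
Since 1 ≤ k ≤ p, |xz| = q-k. Pump with i = q+1: |xy^{q+1}z| = (q-k)+(q+1)k = q+qk = q(1+k), which is composite (both factors ≥ 2). So xy^{q+1}z = 0^{q(1+k)} ∉ L.
Contradiction. Therefore L is not regular.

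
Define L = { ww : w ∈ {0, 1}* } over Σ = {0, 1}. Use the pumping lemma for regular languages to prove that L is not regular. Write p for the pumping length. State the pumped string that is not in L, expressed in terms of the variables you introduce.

Assume L is regular; let p be its pumping constant.
Take w = 0^p 1^p 0^p 1^p = uu where u = 0^p1^p; then w ∈ L and |w| = 4p ≥ p.
Write w = xyz as guaranteed by the lemma, with |xy| ≤ p and y is nonempty.
Since the first p symbols of w are all 0's and |xy| ≤ p, y lies entirely in the leading 0-block: y = 0^k for some k with 1 ≤ k ≤ p.
Pump with i = 2: xy^2z = 0^{p+k} 1^p 0^p 1^p, of length 4p+k. Suppose this equals vv. The string starts with 0 and ends with 1, so v does too; thus the boundary between the two copies of v is a 1→0 transition. There is exactly one such transition, at position 2p+k, so |v| = 2p+k and |vv| = 4p+2k ≠ 4p+k since k ≥ 1. So xy^2z ∉ L.
This is a contradiction; hence L is not regular.

0^{p+k} 1^p 0^p 1^p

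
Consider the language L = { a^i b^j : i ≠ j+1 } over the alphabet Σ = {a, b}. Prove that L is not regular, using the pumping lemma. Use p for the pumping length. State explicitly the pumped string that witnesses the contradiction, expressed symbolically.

a^{p+p!} b^{p+p!-1}

Assume L is regular; let p be its pumping constant.
Choose w = a^p b^{p+p!-1}. Since p ≠ (p+p!-1)+1 = p+p!, w ∈ L; and |w| ≥ p.
The pumping lemma gives a decomposition w = xyz where |xy| ≤ p and |y| > 0.
Because |xy| ≤ p and w begins with p copies of a, we have y = a^k with 1 ≤ k ≤ p.
Since 1 ≤ k ≤ p, k divides p!; set t = 1 + p!/k. Then xy^t z has p + (p!/k)·k = p + p! copies of a. Now the a-count is p+p! and (b-count)+1 = (p+p!-1)+1 = p+p!, so i ≠ j+1 fails. So xy^t z = a^{p+p!} b^{p+p!-1} ∉ L.
This contradicts the pumping lemma, so L is not regular.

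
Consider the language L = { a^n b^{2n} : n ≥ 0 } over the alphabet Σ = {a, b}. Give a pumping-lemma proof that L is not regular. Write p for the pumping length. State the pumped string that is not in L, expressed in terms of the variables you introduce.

a^{p+k} b^{2p}

Assume L is regular. Let p be the pumping length given by the pumping lemma.
Choose w = a^p b^{2p}, which is in L with |w| = 3p ≥ p.
By the pumping lemma, w = xyz with |xy| ≤ p and |y| ≥ 1.
The first p characters of w are a's, so xy (and hence y) consists only of a's. Write y = a^k, 1 ≤ k ≤ p.
Pump with i = 2: xy^2z = a^{p+k} b^{2p}. For this to lie in L we would need 2p = 2(p+k), which forces k = 0. But k ≥ 1, so xy^2z ∉ L.
This contradicts the pumping lemma, so L is not regular.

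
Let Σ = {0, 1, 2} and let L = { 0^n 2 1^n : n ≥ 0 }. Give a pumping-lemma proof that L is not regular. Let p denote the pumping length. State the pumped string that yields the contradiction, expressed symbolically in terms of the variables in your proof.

Assume L is regular. Let p be the pumping length given by the pumping lemma.
Take w = 0^p 2 1^p ∈ L with |w| = 2p+1 ≥ p.
Write w = xyz as guaranteed by the lemma, with |xy| ≤ p and |y| > 0.
The first p characters of w are 0's, so xy (and hence y) consists only of 0's. Write y = 0^k, 1 ≤ k ≤ p.
Pump with i = 2: xy^2z = 0^{p+k} 2 1^p, which would require p+k = p. But k ≥ 1, so xy^2z ∉ L.
Contradiction. Therefore L is not regular.

0^{p+k} 2 1^p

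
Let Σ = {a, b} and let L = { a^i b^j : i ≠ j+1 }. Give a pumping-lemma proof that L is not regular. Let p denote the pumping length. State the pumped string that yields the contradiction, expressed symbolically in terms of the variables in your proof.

Assume L is regular; let p be its pumping constant.
Choose w = a^p b^{p+p!-1}. Since p ≠ (p+p!-1)+1 = p+p!, w ∈ L; and |w| ≥ p.
By the pumping lemma, w = xyz with |xy| ≤ p and |y| > 0.
The first p characters of w are a's, so xy (and hence y) consists only of a's. Write y = a^k, 1 ≤ k ≤ p.
Since 1 ≤ k ≤ p, k divides p!; set t = 1 + p!/k. Then xy^t z has p + (p!/k)·k = p + p! copies of a. Now the a-count is p+p! and (b-count)+1 = (p+p!-1)+1 = p+p!, so i ≠ j+1 fails. So xy^t z = a^{p+p!} b^{p+p!-1} ∉ L.
Contradiction. Therefore L is not regular.

a^{p+p!} b^{p+p!-1}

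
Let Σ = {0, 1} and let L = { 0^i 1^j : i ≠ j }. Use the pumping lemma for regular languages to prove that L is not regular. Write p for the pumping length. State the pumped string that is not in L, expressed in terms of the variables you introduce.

0^{p+p!} 1^{p+p!}

Toward a contradiction, assume L is regular with pumping length p.
Choose w = 0^p 1^{p+p!}. Since p ≠ p+p!, w ∈ L; and |w| ≥ p.
By the pumping lemma, w = xyz with |xy| ≤ p and y is nonempty.
Since the first p symbols of w are all 0's and |xy| ≤ p, y lies entirely in the leading 0-block: y = 0^k for some k with 1 ≤ k ≤ p.
Since 1 ≤ k ≤ p, k divides p!; set t = 1 + p!/k. Then xy^t z has p + (p!/k)·k = p + p! copies of 0. Now the 0-count equals the 1-count, so i ≠ j fails. So xy^t z = 0^{p+p!} 1^{p+p!} ∉ L.
This contradicts the pumping lemma, so L is not regular.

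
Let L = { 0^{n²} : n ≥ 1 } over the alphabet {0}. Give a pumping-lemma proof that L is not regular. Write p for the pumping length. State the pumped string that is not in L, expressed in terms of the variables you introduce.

Toward a contradiction, assume L is regular with pumping length p.
Take w = 0^{p²} ∈ L with |w| = p² ≥ p.
Write w = xyz as guaranteed by the lemma, with |xy| ≤ p and |y| ≥ 1.
Then y = 0^k for some k with 1 ≤ k ≤ p.
Pump with i = 2: xy^2z = 0^{p²+k}. Since 1 ≤ k ≤ p, p² < p²+k ≤ p²+p < (p+1)², so p²+k lies strictly between consecutive squares and is not a perfect square. So xy^2z ∉ L.
This contradicts the pumping lemma, so L is not regular.

0^{p²+k}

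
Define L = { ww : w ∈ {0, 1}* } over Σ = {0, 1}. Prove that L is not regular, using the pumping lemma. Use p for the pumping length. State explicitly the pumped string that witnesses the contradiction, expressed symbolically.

Assume L is regular. Let p be the pumping length given by the pumping lemma.
Take w = 0^p 1^p 0^p 1^p = uu where u = 0^p1^p; then w ∈ L and |w| = 4p ≥ p.
The pumping lemma gives a decomposition w = xyz where |xy| ≤ p and |y| > 0.
Since the first p symbols of w are all 0's and |xy| ≤ p, y lies entirely in the leading 0-block: y = 0^k for some k with 1 ≤ k ≤ p.
Pump with i = 2: xy^2z = 0^{p+k} 1^p 0^p 1^p, of length 4p+k. Suppose this equals vv. The string starts with 0 and ends with 1, so v does too; thus the boundary between the two copies of v is a 1→0 transition. There is exactly one such transition, at position 2p+k, so |v| = 2p+k and |vv| = 4p+2k ≠ 4p+k since k ≥ 1. So xy^2z ∉ L.
Contradiction. Therefore L is not regular.

0^{p+k} 1^p 0^p 1^p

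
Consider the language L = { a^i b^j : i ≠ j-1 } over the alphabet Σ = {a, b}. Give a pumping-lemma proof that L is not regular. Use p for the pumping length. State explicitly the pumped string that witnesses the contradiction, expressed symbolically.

a^{p+p!} b^{p+p!+1}

Assume L is regular. Let p be the pumping length given by the pumping lemma.
Choose w = a^p b^{p+p!+1}. Since p ≠ (p+p!+1)-1 = p+p!, w ∈ L; and |w| ≥ p.
Write w = xyz as guaranteed by the lemma, with |xy| ≤ p and y is nonempty.
Since the first p symbols of w are all a's and |xy| ≤ p, y lies entirely in the leading a-block: y = a^k for some k with 1 ≤ k ≤ p.
Since 1 ≤ k ≤ p, k divides p!; set t = 1 + p!/k. Then xy^t z has p + (p!/k)·k = p + p! copies of a. Now the a-count is p+p! and (b-count)-1 = (p+p!+1)-1 = p+p!, so i ≠ j-1 fails. So xy^t z = a^{p+p!} b^{p+p!+1} ∉ L.
This is a contradiction; hence L is not regular.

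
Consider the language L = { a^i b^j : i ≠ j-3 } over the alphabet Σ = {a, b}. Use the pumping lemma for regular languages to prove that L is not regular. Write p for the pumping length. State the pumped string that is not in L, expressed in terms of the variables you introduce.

Assume L is regular. Let p be the pumping length given by the pumping lemma.
Choose w = a^p b^{p+p!+3}. Since p ≠ (p+p!+3)-3 = p+p!, w ∈ L; and |w| ≥ p.
The pumping lemma gives a decomposition w = xyz where |xy| ≤ p and y is nonempty.
Because |xy| ≤ p and w begins with p copies of a, we have y = a^k with 1 ≤ k ≤ p.
Since 1 ≤ k ≤ p, k divides p!; set t = 1 + p!/k. Then xy^t z has p + (p!/k)·k = p + p! copies of a. Now the a-count is p+p! and (b-count)-3 = (p+p!+3)-3 = p+p!, so i ≠ j-3 fails. So xy^t z = a^{p+p!} b^{p+p!+3} ∉ L.
This is a contradiction; hence L is not regular.

a^{p+p!} b^{p+p!+3}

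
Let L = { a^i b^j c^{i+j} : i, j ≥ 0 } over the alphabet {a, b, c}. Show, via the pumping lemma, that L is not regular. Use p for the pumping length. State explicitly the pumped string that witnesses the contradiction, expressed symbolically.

Toward a contradiction, assume L is regular with pumping length p.
Take w = a^p b^p c^{2p} ∈ L (with i=j=p, i+j=2p), |w| = 4p ≥ p.
The pumping lemma gives a decomposition w = xyz where |xy| ≤ p and |y| > 0.
The first p characters of w are a's, so xy (and hence y) consists only of a's. Write y = a^k, 1 ≤ k ≤ p.
Consider xy^2z = a^{p+k} b^p c^{2p}. Now the a- and b-counts sum to 2p+k, but the c-count is 2p ≠ 2p+k. So xy^2z ∉ L.
This is a contradiction; hence L is not regular.

a^{p+k} b^p c^{2p}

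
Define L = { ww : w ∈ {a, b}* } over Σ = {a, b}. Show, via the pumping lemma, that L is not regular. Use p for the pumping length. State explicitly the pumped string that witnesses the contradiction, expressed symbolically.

Suppose for contradiction that L is regular, and let p be the pumping length.
Take w = a^p b^p a^p b^p = uu where u = a^pb^p; then w ∈ L and |w| = 4p ≥ p.
Write w = xyz as guaranteed by the lemma, with |xy| ≤ p and |y| ≥ 1.
Because |xy| ≤ p and w begins with p copies of a, we have y = a^k with 1 ≤ k ≤ p.
Pump with i = 2: xy^2z = a^{p+k} b^p a^p b^p, of length 4p+k. Suppose this equals vv. The string starts with a and ends with b, so v does too; thus the boundary between the two copies of v is a b→a transition. There is exactly one such transition, at position 2p+k, so |v| = 2p+k and |vv| = 4p+2k ≠ 4p+k since k ≥ 1. So xy^2z ∉ L.
Contradiction. Therefore L is not regular.

a^{p+k} b^p a^p b^p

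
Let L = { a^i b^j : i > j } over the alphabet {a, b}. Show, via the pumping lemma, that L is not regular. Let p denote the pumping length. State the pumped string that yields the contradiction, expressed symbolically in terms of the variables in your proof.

Assume L is regular; let p be its pumping constant.
Choose w = a^{p+1} b^p ∈ L, with |w| = 2p+1 ≥ p.
Write w = xyz as guaranteed by the lemma, with |xy| ≤ p and |y| > 0.
The first p characters of w are a's, so xy (and hence y) consists only of a's. Write y = a^k, 1 ≤ k ≤ p.
Consider xy^0z = xz = a^{p+1-k} b^p. Since k ≥ 1, the a-count p+1-k is at most p, so i > j fails; thus xz ∉ L.
This contradicts the pumping lemma, so L is not regular.

a^{p+1-k} b^p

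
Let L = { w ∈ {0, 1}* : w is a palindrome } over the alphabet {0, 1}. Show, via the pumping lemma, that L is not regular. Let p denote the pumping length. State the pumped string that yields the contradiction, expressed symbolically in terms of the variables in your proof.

0^{p+k} 1 0^p

Assume L is regular. Let p be the pumping length given by the pumping lemma.
Take w = 0^p 1 0^p, a palindrome of length 2p+1 ≥ p.
The pumping lemma gives a decomposition w = xyz where |xy| ≤ p and |y| > 0.
Because |xy| ≤ p and w begins with p copies of 0, we have y = 0^k with 1 ≤ k ≤ p.
Pump with i = 2: xy^2z = 0^{p+k} 1 0^p. Its reverse is 0^p 1 0^{p+k}, which differs from xy^2z since k ≥ 1. So xy^2z is not a palindrome and xy^2z ∉ L.
Contradiction. Therefore L is not regular.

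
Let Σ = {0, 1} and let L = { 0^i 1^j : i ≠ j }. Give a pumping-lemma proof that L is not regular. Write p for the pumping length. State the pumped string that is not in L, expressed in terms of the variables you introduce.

0^{p+p!} 1^{p+p!}

Suppose for contradiction that L is regular, and let p be the pumping length.
Choose w = 0^p 1^{p+p!}. Since p ≠ p+p!, w ∈ L; and |w| ≥ p.
The pumping lemma gives a decomposition w = xyz where |xy| ≤ p and y is nonempty.
Because |xy| ≤ p and w begins with p copies of 0, we have y = 0^k with 1 ≤ k ≤ p.
Since 1 ≤ k ≤ p, k divides p!; set t = 1 + p!/k. Then xy^t z has p + (p!/k)·k = p + p! copies of 0. Now the 0-count equals the 1-count, so i ≠ j fails. So xy^t z = 0^{p+p!} 1^{p+p!} ∉ L.
This contradicts the pumping lemma, so L is not regular.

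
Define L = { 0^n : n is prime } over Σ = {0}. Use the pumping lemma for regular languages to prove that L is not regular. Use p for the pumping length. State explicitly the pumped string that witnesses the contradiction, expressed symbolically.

0^{q(1+k)}

Assume L is regular; let p be its pumping constant.
Let q be a prime with q ≥ p+2 (infinitely many primes exist), and take w = 0^q ∈ L with |w| = q ≥ p.
By the pumping lemma, w = xyz with |xy| ≤ p and y is nonempty.
Then y = 0^k for some k with 1 ≤ k ≤ p.
Since 1 ≤ k ≤ p, |xz| = q-k. Pump with i = q+1: |xy^{q+1}z| = (q-k)+(q+1)k = q+qk = q(1+k), which is composite (both factors ≥ 2). So xy^{q+1}z = 0^{q(1+k)} ∉ L.
This contradicts the pumping lemma, so L is not regular.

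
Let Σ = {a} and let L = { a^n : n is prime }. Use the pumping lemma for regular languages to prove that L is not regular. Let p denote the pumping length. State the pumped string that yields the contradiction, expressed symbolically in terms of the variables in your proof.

a^{q(1+k)}

Toward a contradiction, assume L is regular with pumping length p.
Let q be a prime with q ≥ p+2 (infinitely many primes exist), and take w = a^q ∈ L with |w| = q ≥ p.
Write w = xyz as guaranteed by the lemma, with |xy| ≤ p and y is nonempty.
Then y = a^k for some k with 1 ≤ k ≤ p.
Since 1 ≤ k ≤ p, |xz| = q-k. Pump with i = q+1: |xy^{q+1}z| = (q-k)+(q+1)k = q+qk = q(1+k), which is composite (both factors ≥ 2). So xy^{q+1}z = a^{q(1+k)} ∉ L.
This contradicts the pumping lemma, so L is not regular.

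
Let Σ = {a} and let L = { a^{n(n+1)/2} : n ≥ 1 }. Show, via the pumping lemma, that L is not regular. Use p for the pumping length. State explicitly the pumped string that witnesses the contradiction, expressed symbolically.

Assume L is regular. Let p be the pumping length given by the pumping lemma.
Take w = a^{p(p+1)/2} ∈ L with |w| = p(p+1)/2 ≥ p.
By the pumping lemma, w = xyz with |xy| ≤ p and y is nonempty.
Then y = a^k for some k with 1 ≤ k ≤ p.
Pump with i = 2: xy^2z = a^{p(p+1)/2+k}. Since 1 ≤ k ≤ p, p(p+1)/2 < p(p+1)/2+k ≤ p(p+1)/2+p < (p+1)(p+2)/2, so p(p+1)/2+k is strictly between consecutive triangular numbers. So xy^2z ∉ L.
This is a contradiction; hence L is not regular.

a^{p(p+1)/2+k}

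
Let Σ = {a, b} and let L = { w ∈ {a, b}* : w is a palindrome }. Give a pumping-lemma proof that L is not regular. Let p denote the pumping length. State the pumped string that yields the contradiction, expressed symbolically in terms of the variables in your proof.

Assume L is regular; let p be its pumping constant.
Take w = a^p b a^p, a palindrome of length 2p+1 ≥ p.
The pumping lemma gives a decomposition w = xyz where |xy| ≤ p and |y| > 0.
Since the first p symbols of w are all a's and |xy| ≤ p, y lies entirely in the leading a-block: y = a^k for some k with 1 ≤ k ≤ p.
Pump with i = 2: xy^2z = a^{p+k} b a^p. Its reverse is a^p b a^{p+k}, which differs from xy^2z since k ≥ 1. So xy^2z is not a palindrome and xy^2z ∉ L.
This contradicts the pumping lemma, so L is not regular.

a^{p+k} b a^p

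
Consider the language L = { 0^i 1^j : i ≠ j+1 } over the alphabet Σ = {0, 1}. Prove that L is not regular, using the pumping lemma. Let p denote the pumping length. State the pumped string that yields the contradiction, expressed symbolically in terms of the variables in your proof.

Toward a contradiction, assume L is regular with pumping length p.
Choose w = 0^p 1^{p+p!-1}. Since p ≠ (p+p!-1)+1 = p+p!, w ∈ L; and |w| ≥ p.
Write w = xyz as guaranteed by the lemma, with |xy| ≤ p and |y| > 0.
Because |xy| ≤ p and w begins with p copies of 0, we have y = 0^k with 1 ≤ k ≤ p.
Since 1 ≤ k ≤ p, k divides p!; set t = 1 + p!/k. Then xy^t z has p + (p!/k)·k = p + p! copies of 0. Now the 0-count is p+p! and (1-count)+1 = (p+p!-1)+1 = p+p!, so i ≠ j+1 fails. So xy^t z = 0^{p+p!} 1^{p+p!-1} ∉ L.
This contradicts the pumping lemma, so L is not regular.

0^{p+p!} 1^{p+p!-1}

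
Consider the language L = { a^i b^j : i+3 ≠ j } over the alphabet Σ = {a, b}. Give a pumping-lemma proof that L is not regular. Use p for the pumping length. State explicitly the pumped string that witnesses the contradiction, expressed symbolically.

a^{p+p!} b^{p+p!+3}

Assume L is regular; let p be its pumping constant.
Choose w = a^p b^{p+p!+3}. Since p ≠ (p+p!+3)-3 = p+p!, w ∈ L; and |w| ≥ p.
The pumping lemma gives a decomposition w = xyz where |xy| ≤ p and y is nonempty.
Because |xy| ≤ p and w begins with p copies of a, we have y = a^k with 1 ≤ k ≤ p.
Since 1 ≤ k ≤ p, k divides p!; set t = 1 + p!/k. Then xy^t z has p + (p!/k)·k = p + p! copies of a. Now the a-count is p+p! and (b-count)-3 = (p+p!+3)-3 = p+p!, so i+3 ≠ j fails. So xy^t z = a^{p+p!} b^{p+p!+3} ∉ L.
This contradicts the pumping lemma, so L is not regular.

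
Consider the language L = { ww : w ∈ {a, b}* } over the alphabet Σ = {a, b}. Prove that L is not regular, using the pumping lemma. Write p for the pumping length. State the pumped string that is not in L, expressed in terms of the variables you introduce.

Assume L is regular; let p be its pumping constant.
Take w = a^p b^p a^p b^p = uu where u = a^pb^p; then w ∈ L and |w| = 4p ≥ p.
By the pumping lemma, w = xyz with |xy| ≤ p and |y| > 0.
Because |xy| ≤ p and w begins with p copies of a, we have y = a^k with 1 ≤ k ≤ p.
Pump with i = 2: xy^2z = a^{p+k} b^p a^p b^p, of length 4p+k. Suppose this equals vv. The string starts with a and ends with b, so v does too; thus the boundary between the two copies of v is a b→a transition. There is exactly one such transition, at position 2p+k, so |v| = 2p+k and |vv| = 4p+2k ≠ 4p+k since k ≥ 1. So xy^2z ∉ L.
This is a contradiction; hence L is not regular.

a^{p+k} b^p a^p b^p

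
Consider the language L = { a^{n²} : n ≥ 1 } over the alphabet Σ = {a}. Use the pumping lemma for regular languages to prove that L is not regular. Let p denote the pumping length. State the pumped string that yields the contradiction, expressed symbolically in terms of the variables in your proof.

a^{p²+k}

Suppose for contradiction that L is regular, and let p be the pumping length.
Take w = a^{p²} ∈ L with |w| = p² ≥ p.
By the pumping lemma, w = xyz with |xy| ≤ p and y is nonempty.
Then y = a^k for some k with 1 ≤ k ≤ p.
Pump with i = 2: xy^2z = a^{p²+k}. Since 1 ≤ k ≤ p, p² < p²+k ≤ p²+p < (p+1)², so p²+k lies strictly between consecutive squares and is not a perfect square. So xy^2z ∉ L.
This is a contradiction; hence L is not regular.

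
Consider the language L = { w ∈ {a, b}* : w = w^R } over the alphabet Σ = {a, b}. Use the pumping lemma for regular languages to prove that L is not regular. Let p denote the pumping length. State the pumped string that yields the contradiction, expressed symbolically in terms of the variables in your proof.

Toward a contradiction, assume L is regular with pumping length p.
Take w = a^p b a^p, a palindrome of length 2p+1 ≥ p.
The pumping lemma gives a decomposition w = xyz where |xy| ≤ p and |y| ≥ 1.
Because |xy| ≤ p and w begins with p copies of a, we have y = a^k with 1 ≤ k ≤ p.
Pump with i = 2: xy^2z = a^{p+k} b a^p. Its reverse is a^p b a^{p+k}, which differs from xy^2z since k ≥ 1. So xy^2z is not a palindrome and xy^2z ∉ L.
This contradicts the pumping lemma, so L is not regular.

a^{p+k} b a^p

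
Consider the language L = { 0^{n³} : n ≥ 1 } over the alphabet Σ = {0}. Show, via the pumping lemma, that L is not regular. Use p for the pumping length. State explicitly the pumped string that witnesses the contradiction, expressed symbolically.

Assume L is regular. Let p be the pumping length given by the pumping lemma.
Take w = 0^{p³} ∈ L with |w| = p³ ≥ p.
The pumping lemma gives a decomposition w = xyz where |xy| ≤ p and y is nonempty.
Then y = 0^k for some k with 1 ≤ k ≤ p.
Pump with i = 2: xy^2z = 0^{p³+k}. Since 1 ≤ k ≤ p, p³ < p³+k ≤ p³+p < p³+3p²+3p+1 = (p+1)³, so p³+k is not a perfect cube. So xy^2z ∉ L.
This is a contradiction; hence L is not regular.

0^{p³+k}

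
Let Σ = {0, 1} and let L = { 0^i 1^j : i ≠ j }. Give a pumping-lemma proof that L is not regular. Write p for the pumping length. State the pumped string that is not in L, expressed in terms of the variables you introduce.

Assume L is regular; let p be its pumping constant.
Choose w = 0^p 1^{p+p!}. Since p ≠ p+p!, w ∈ L; and |w| ≥ p.
Write w = xyz as guaranteed by the lemma, with |xy| ≤ p and |y| ≥ 1.
Because |xy| ≤ p and w begins with p copies of 0, we have y = 0^k with 1 ≤ k ≤ p.
Since 1 ≤ k ≤ p, k divides p!; set t = 1 + p!/k. Then xy^t z has p + (p!/k)·k = p + p! copies of 0. Now the 0-count equals the 1-count, so i ≠ j fails. So xy^t z = 0^{p+p!} 1^{p+p!} ∉ L.
Contradiction. Therefore L is not regular.

0^{p+p!} 1^{p+p!}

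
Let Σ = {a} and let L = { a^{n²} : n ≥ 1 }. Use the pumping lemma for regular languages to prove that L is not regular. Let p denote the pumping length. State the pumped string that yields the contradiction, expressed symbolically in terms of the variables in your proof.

Assume L is regular. Let p be the pumping length given by the pumping lemma.
Take w = a^{p²} ∈ L with |w| = p² ≥ p.
By the pumping lemma, w = xyz with |xy| ≤ p and |y| > 0.
Then y = a^k for some k with 1 ≤ k ≤ p.
Pump with i = 2: xy^2z = a^{p²+k}. Since 1 ≤ k ≤ p, p² < p²+k ≤ p²+p < (p+1)², so p²+k lies strictly between consecutive squares and is not a perfect square. So xy^2z ∉ L.
This is a contradiction; hence L is not regular.

a^{p²+k}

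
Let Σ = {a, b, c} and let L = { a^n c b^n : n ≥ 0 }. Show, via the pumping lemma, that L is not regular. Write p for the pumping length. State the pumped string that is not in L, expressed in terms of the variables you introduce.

a^{p+k} c b^p

Assume L is regular; let p be its pumping constant.
Take w = a^p c b^p ∈ L with |w| = 2p+1 ≥ p.
The pumping lemma gives a decomposition w = xyz where |xy| ≤ p and |y| ≥ 1.
The first p characters of w are a's, so xy (and hence y) consists only of a's. Write y = a^k, 1 ≤ k ≤ p.
Pump with i = 2: xy^2z = a^{p+k} c b^p, which would require p+k = p. But k ≥ 1, so xy^2z ∉ L.
This is a contradiction; hence L is not regular.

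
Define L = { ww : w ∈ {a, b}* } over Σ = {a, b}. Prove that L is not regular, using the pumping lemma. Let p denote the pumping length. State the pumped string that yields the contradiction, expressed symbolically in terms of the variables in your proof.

a^{p+k} b^p a^p b^p

Suppose for contradiction that L is regular, and let p be the pumping length.
Take w = a^p b^p a^p b^p = uu where u = a^pb^p; then w ∈ L and |w| = 4p ≥ p.
By the pumping lemma, w = xyz with |xy| ≤ p and |y| ≥ 1.
The first p characters of w are a's, so xy (and hence y) consists only of a's. Write y = a^k, 1 ≤ k ≤ p.
Pump with i = 2: xy^2z = a^{p+k} b^p a^p b^p, of length 4p+k. Suppose this equals vv. The string starts with a and ends with b, so v does too; thus the boundary between the two copies of v is a b→a transition. There is exactly one such transition, at position 2p+k, so |v| = 2p+k and |vv| = 4p+2k ≠ 4p+k since k ≥ 1. So xy^2z ∉ L.
This is a contradiction; hence L is not regular.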